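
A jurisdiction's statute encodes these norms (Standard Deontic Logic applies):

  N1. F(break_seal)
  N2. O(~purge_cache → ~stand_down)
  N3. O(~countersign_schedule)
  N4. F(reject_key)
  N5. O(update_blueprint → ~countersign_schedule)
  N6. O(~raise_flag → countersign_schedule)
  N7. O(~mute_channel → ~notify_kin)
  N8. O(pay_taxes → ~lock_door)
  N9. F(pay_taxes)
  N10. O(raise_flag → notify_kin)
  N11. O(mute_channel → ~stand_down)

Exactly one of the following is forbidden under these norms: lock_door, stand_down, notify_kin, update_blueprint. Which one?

stand_down

Premise 3 states O(~countersign_schedule) outright.
Premise 6 is O(~raise_flag → countersign_schedule); contrapositively O(~countersign_schedule → raise_flag). Since O(~countersign_schedule) holds, K gives O(raise_flag).
From O(raise_flag) and premise 10, O(raise_flag → notify_kin), we obtain O(notify_kin).
The contrapositive of premise 7 (O(~mute_channel → ~notify_kin)) is O(notify_kin → mute_channel), and O(notify_kin) is already established, so O(mute_channel).
With premise 11, O(mute_channel → ~stand_down), the K-axiom yields O(~stand_down).
So O(~stand_down) holds, i.e. stand_down is forbidden. None of the other listed options is forbidden under the premises.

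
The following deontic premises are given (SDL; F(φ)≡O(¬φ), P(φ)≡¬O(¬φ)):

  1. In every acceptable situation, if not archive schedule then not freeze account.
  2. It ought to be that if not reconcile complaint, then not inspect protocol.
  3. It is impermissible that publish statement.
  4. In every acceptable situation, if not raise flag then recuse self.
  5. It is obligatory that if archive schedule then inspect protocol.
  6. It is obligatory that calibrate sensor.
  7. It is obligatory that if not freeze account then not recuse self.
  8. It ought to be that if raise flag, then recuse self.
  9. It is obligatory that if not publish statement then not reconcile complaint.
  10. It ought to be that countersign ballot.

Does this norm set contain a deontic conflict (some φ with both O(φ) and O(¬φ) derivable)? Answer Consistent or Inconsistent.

Inconsistent

Premises 4 and 8 cover both cases: O(¬raise_flag → recuse_self) and O(raise_flag → recuse_self). Since ¬raise_flag ∨ raise_flag is a tautology, O(recuse_self) follows.
The contrapositive of premise 7 (O(¬freeze_account → ¬recuse_self)) is O(recuse_self → freeze_account), and O(recuse_self) is already established, so O(freeze_account).
Premise 1 is O(¬archive_schedule → ¬freeze_account); contrapositively O(freeze_account → archive_schedule). Since O(freeze_account) holds, K gives O(archive_schedule).
Applying K to premise 5 (O(archive_schedule → inspect_protocol)) and O(archive_schedule) yields O(inspect_protocol).
Premise 2, O(¬reconcile_complaint → ¬inspect_protocol), contraposes to O(inspect_protocol → reconcile_complaint); with O(inspect_protocol) we get O(reconcile_complaint).
The contrapositive of premise 9 (O(¬publish_statement → ¬reconcile_complaint)) is O(reconcile_complaint → publish_statement), and O(reconcile_complaint) is already established, so O(publish_statement).
However, F(publish_statement) at premise 3 amounts to O(¬publish_statement).
We now have both O(publish_statement) and O(¬publish_statement) — publish_statement is simultaneously obligatory and forbidden, violating the D-axiom.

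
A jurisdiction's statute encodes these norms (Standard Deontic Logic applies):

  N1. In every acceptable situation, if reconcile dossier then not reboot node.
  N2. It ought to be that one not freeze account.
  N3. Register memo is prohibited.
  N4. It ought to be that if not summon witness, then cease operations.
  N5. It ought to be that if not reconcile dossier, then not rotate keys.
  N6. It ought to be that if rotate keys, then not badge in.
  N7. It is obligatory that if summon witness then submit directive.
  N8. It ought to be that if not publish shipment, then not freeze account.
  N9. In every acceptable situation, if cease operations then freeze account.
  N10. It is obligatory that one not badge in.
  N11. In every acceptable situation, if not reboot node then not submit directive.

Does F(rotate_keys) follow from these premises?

From premise 2 we have O(¬freeze_account).
Premise 9, O(cease_operations → freeze_account), contraposes to O(¬freeze_account → ¬cease_operations); with O(¬freeze_account) we get O(¬cease_operations).
Premise 4 is O(¬summon_witness → cease_operations); contrapositively O(¬cease_operations → summon_witness). Since O(¬cease_operations) holds, K gives O(summon_witness).
Applying K to premise 7 (O(summon_witness → submit_directive)) and O(summon_witness) yields O(submit_directive).
Premise 11 is O(¬reboot_node → ¬submit_directive); contrapositively O(submit_directive → reboot_node). Since O(submit_directive) holds, K gives O(reboot_node).
Premise 1, O(reconcile_dossier → ¬reboot_node), contraposes to O(reboot_node → ¬reconcile_dossier); with O(reboot_node) we get O(¬reconcile_dossier).
With premise 5, O(¬reconcile_dossier → ¬rotate_keys), the K-axiom yields O(¬rotate_keys).
Premises 3, 6, 8, 10 do not contribute to this derivation.
So O(¬rotate_keys) holds, i.e. F(rotate_keys). The claim follows.

Yes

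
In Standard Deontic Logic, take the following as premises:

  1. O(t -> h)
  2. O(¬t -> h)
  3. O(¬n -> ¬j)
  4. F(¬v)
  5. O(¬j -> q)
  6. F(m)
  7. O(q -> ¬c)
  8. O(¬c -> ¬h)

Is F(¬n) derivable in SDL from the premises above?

Yes

Premises 1 and 2 cover both cases: O(t -> h) and O(¬t -> h). Since t ∨ ¬t is a tautology, O(h) follows.
Premise 8 is O(¬c -> ¬h); contrapositively O(h -> c). Since O(h) holds, K gives O(c).
Premise 7, O(q -> ¬c), contraposes to O(c -> ¬q); with O(c) we get O(¬q).
Premise 5 is O(¬j -> q); contrapositively O(¬q -> j). Since O(¬q) holds, K gives O(j).
Premise 3, O(¬n -> ¬j), contraposes to O(j -> n); with O(j) we get O(n).
Premises 4, 6 do not contribute to this derivation.
So O(n) holds, i.e. F(¬n). The claim follows.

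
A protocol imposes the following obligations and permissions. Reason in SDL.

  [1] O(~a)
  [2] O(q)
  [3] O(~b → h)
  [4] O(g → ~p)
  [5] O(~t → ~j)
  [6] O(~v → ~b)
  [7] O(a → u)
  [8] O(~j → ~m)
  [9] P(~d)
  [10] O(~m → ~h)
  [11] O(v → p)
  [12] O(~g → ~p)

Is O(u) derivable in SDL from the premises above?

No

Premise 7 is O(a → u), but O(a) is not derivable from the premises, so it does not yield O(u).
No other premise forces O(u). An ideal world satisfying every premise can still have u false, so O(u) is not derivable.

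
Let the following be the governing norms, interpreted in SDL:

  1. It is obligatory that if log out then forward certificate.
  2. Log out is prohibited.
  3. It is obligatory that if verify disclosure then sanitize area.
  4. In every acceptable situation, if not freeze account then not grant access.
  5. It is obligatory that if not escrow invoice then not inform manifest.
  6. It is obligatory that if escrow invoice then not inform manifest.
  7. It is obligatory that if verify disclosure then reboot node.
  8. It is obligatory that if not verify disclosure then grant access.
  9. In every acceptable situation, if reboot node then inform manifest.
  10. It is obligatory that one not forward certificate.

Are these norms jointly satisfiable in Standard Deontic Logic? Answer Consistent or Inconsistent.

Consistent

Premise 1 is O(log_out → forward_certificate), but O(log_out) is not derivable from the premises, so it does not yield O(forward_certificate).
So O(forward_certificate) is not derivable, and the apparent clash with O(¬forward_certificate) does not arise.
A world satisfying every obligation exists (e.g. escrow_invoice=false, forward_certificate=false, freeze_account=true, grant_access=true, inform_manifest=false, log_out=false, reboot_node=false, sanitize_area=false, verify_disclosure=false); no atom is both obligatory and forbidden, so the set is consistent.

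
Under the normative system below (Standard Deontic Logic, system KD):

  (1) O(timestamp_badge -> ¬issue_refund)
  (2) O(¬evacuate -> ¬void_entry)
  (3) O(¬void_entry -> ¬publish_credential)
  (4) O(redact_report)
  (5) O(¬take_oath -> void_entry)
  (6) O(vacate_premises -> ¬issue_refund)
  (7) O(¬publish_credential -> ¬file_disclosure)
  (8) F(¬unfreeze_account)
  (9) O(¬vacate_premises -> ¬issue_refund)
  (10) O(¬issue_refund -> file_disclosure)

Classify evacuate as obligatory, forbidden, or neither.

Obligatory

Premises 6 and 9 are O(vacate_premises -> ¬issue_refund) and O(¬vacate_premises -> ¬issue_refund); every ideal world satisfies vacate_premises or ¬vacate_premises, so in either case ¬issue_refund holds — hence O(¬issue_refund).
With premise 10, O(¬issue_refund -> file_disclosure), the K-axiom yields O(file_disclosure).
Premise 7 is O(¬publish_credential -> ¬file_disclosure); contrapositively O(file_disclosure -> publish_credential). Since O(file_disclosure) holds, K gives O(publish_credential).
Premise 3, O(¬void_entry -> ¬publish_credential), contraposes to O(publish_credential -> void_entry); with O(publish_credential) we get O(void_entry).
Premise 2, O(¬evacuate -> ¬void_entry), contraposes to O(void_entry -> evacuate); with O(void_entry) we get O(evacuate).
Premises 1, 4, 5, 8 do not contribute to this derivation.
Hence evacuate is obligatory.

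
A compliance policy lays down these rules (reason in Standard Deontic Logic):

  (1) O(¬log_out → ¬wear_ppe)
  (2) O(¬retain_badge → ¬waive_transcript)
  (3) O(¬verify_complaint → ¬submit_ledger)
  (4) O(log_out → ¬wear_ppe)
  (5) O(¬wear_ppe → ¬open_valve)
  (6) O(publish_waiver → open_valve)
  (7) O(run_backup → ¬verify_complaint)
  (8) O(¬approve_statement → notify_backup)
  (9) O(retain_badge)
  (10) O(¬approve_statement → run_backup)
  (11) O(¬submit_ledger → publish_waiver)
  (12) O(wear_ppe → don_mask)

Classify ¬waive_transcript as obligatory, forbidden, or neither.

Neither

Premise 2 is O(¬retain_badge → ¬waive_transcript), but O(¬retain_badge) is not derivable from the premises, so it does not yield O(¬waive_transcript).
No premise or chain of K-axiom applications forces O(¬waive_transcript), and none forces O(waive_transcript). So ¬waive_transcript is neither obligatory nor forbidden under these norms.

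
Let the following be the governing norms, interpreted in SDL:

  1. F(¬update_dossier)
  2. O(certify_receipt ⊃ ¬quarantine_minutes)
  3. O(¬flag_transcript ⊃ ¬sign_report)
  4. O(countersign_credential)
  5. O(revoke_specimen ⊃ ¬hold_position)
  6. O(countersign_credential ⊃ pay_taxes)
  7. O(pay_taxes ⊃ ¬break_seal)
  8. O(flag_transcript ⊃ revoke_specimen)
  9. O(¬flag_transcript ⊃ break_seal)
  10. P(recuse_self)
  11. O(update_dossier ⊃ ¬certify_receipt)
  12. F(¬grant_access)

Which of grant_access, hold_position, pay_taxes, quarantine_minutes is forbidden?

hold_position

Premise 4 gives O(countersign_credential).
With premise 6, O(countersign_credential ⊃ pay_taxes), the K-axiom yields O(pay_taxes).
With premise 7, O(pay_taxes ⊃ ¬break_seal), the K-axiom yields O(¬break_seal).
The contrapositive of premise 9 (O(¬flag_transcript ⊃ break_seal)) is O(¬break_seal ⊃ flag_transcript), and O(¬break_seal) is already established, so O(flag_transcript).
From O(flag_transcript) and premise 8, O(flag_transcript ⊃ revoke_specimen), we obtain O(revoke_specimen).
From O(revoke_specimen) and premise 5, O(revoke_specimen ⊃ ¬hold_position), we obtain O(¬hold_position).
So O(¬hold_position) holds, i.e. hold_position is forbidden. None of the other listed options is forbidden under the premises.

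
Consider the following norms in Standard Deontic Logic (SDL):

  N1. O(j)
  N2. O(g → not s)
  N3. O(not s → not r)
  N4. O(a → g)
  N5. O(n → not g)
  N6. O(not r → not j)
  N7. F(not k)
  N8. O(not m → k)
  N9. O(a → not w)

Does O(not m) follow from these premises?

Premise 8 is O(not m → k); even if O(k) held, inferring O(not m) would be affirming the consequent — invalid.
No other premise forces O(not m). An ideal world satisfying every premise can still have not m false, so O(not m) is not derivable.

No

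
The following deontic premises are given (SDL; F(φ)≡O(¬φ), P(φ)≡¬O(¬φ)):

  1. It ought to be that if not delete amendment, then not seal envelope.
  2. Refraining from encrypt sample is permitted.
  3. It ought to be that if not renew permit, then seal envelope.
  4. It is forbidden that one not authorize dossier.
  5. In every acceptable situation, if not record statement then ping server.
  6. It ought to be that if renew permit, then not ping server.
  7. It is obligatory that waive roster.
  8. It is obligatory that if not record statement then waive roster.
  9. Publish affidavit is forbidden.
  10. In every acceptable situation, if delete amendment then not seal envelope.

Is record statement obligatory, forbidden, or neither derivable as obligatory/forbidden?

Premises 1 and 10 cover both cases: O(¬delete_amendment → ¬seal_envelope) and O(delete_amendment → ¬seal_envelope). Since ¬delete_amendment ∨ delete_amendment is a tautology, O(¬seal_envelope) follows.
Premise 3, O(¬renew_permit → seal_envelope), contraposes to O(¬seal_envelope → renew_permit); with O(¬seal_envelope) we get O(renew_permit).
With premise 6, O(renew_permit → ¬ping_server), the K-axiom yields O(¬ping_server).
Premise 5 is O(¬record_statement → ping_server); contrapositively O(¬ping_server → record_statement). Since O(¬ping_server) holds, K gives O(record_statement).
Premises 2, 4, 7, 8, 9 do not contribute to this derivation.
Hence record_statement is obligatory.

Obligatory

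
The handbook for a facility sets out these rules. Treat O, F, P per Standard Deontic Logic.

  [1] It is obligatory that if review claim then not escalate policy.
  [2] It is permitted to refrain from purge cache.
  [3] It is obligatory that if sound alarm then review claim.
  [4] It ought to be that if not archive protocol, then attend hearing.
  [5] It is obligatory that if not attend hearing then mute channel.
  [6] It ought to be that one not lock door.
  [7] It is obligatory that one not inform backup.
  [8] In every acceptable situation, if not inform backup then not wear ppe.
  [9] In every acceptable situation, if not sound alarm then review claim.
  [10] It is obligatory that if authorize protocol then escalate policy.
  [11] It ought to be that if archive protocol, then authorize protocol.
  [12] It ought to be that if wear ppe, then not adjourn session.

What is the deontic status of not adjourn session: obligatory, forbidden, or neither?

Premise 12 is O(wear_ppe → ¬adjourn_session), but O(wear_ppe) is not derivable from the premises, so it does not yield O(¬adjourn_session).
No premise or chain of K-axiom applications forces O(¬adjourn_session), and none forces O(adjourn_session). So ¬adjourn_session is neither obligatory nor forbidden under these norms.

Neither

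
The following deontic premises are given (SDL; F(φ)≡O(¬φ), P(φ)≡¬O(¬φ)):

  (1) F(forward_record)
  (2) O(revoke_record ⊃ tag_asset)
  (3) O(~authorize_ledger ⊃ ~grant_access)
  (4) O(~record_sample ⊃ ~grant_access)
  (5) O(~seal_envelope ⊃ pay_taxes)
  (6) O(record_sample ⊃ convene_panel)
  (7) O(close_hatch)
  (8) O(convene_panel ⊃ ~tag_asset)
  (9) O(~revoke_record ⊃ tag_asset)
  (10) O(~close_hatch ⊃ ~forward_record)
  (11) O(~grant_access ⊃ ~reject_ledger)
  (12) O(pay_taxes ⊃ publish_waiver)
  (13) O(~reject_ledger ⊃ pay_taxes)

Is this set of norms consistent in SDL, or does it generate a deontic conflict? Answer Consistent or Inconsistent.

Premise 10 is O(~close_hatch ⊃ ~forward_record); even if O(~forward_record) held, inferring O(~close_hatch) would be affirming the consequent — invalid.
So O(~close_hatch) is not derivable, and the apparent clash with O(close_hatch) does not arise.
A world satisfying every obligation exists (e.g. authorize_ledger=false, close_hatch=true, convene_panel=false, forward_record=false, grant_access=false, pay_taxes=true, publish_waiver=true, record_sample=false, reject_ledger=false, revoke_record=false, seal_envelope=false, tag_asset=true); no atom is both obligatory and forbidden, so the set is consistent.

Consistent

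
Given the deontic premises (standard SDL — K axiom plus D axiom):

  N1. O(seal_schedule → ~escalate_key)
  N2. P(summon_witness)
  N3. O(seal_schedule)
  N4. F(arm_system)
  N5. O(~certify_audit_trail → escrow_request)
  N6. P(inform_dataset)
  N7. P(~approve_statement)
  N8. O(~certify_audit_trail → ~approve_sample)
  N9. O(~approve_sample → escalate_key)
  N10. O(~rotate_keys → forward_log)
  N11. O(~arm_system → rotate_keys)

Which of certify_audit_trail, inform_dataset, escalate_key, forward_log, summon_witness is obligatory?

From premise 3 we have O(seal_schedule).
Premise 1 is O(seal_schedule → ~escalate_key); since O(seal_schedule), deontic closure gives O(~escalate_key).
Premise 9 is O(~approve_sample → escalate_key); contrapositively O(~escalate_key → approve_sample). Since O(~escalate_key) holds, K gives O(approve_sample).
Premise 8, O(~certify_audit_trail → ~approve_sample), contraposes to O(approve_sample → certify_audit_trail); with O(approve_sample) we get O(certify_audit_trail).
So O(certify_audit_trail) holds — certify_audit_trail is obligatory. None of the other listed options is made obligatory by any chain of premises.

certify_audit_trail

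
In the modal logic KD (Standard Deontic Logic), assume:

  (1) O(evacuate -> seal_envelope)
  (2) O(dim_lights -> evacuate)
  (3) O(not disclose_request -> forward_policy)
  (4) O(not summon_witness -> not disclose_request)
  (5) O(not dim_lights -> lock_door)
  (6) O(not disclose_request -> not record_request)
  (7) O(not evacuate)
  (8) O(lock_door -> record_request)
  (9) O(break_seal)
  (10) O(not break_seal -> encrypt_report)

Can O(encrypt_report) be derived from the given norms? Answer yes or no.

Premise 10 is O(not break_seal -> encrypt_report), but O(not break_seal) is not derivable from the premises, so it does not yield O(encrypt_report).
No other premise forces O(encrypt_report). An ideal world satisfying every premise can still have encrypt_report false, so O(encrypt_report) is not derivable.

No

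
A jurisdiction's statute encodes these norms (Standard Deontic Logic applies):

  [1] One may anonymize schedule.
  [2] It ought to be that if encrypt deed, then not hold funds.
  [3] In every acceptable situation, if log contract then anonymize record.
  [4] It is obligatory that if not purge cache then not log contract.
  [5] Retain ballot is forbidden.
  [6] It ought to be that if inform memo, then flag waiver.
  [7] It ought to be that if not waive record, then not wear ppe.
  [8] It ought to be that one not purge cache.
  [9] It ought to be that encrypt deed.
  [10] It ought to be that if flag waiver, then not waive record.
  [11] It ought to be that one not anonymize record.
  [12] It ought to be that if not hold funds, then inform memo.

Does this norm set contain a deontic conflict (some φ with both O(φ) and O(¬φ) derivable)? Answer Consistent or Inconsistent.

Premise 3 is O(log_contract → anonymize_record), but O(log_contract) is not derivable from the premises, so it does not yield O(anonymize_record).
So O(anonymize_record) is not derivable, and the apparent clash with O(¬anonymize_record) does not arise.
A world satisfying every obligation exists (e.g. anonymize_record=false, anonymize_schedule=false, encrypt_deed=true, flag_waiver=true, hold_funds=false, inform_memo=true, log_contract=false, purge_cache=false, retain_ballot=false, waive_record=false, wear_ppe=false); no atom is both obligatory and forbidden, so the set is consistent.

Consistent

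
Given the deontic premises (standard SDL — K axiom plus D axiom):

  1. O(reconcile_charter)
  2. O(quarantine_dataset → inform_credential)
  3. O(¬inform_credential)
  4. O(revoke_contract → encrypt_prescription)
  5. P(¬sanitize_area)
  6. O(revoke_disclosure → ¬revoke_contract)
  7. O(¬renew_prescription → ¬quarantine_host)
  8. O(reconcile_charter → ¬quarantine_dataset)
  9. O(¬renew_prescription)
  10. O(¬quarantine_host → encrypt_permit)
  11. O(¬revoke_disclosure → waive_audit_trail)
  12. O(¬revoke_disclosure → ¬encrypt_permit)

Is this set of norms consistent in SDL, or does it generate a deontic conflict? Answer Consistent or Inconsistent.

Premise 2 is O(quarantine_dataset → inform_credential), but O(quarantine_dataset) is not derivable from the premises, so it does not yield O(inform_credential).
So O(inform_credential) is not derivable, and the apparent clash with O(¬inform_credential) does not arise.
A world satisfying every obligation exists (e.g. encrypt_permit=true, encrypt_prescription=false, inform_credential=false, quarantine_dataset=false, quarantine_host=false, reconcile_charter=true, renew_prescription=false, revoke_contract=false, revoke_disclosure=true, sanitize_area=false, waive_audit_trail=false); no atom is both obligatory and forbidden, so the set is consistent.

Consistent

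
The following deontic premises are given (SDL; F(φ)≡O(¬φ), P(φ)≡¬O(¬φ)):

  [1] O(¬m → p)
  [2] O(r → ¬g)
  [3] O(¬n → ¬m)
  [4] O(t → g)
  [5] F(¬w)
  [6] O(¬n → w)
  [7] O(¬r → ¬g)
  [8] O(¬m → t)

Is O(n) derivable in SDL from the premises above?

Premises 2 and 7 are O(r → ¬g) and O(¬r → ¬g); every ideal world satisfies r or ¬r, so in either case ¬g holds — hence O(¬g).
The contrapositive of premise 4 (O(t → g)) is O(¬g → ¬t), and O(¬g) is already established, so O(¬t).
Premise 8 is O(¬m → t); contrapositively O(¬t → m). Since O(¬t) holds, K gives O(m).
The contrapositive of premise 3 (O(¬n → ¬m)) is O(m → n), and O(m) is already established, so O(n).
Premises 1, 5, 6 do not contribute to this derivation.
So O(n) follows.

Yes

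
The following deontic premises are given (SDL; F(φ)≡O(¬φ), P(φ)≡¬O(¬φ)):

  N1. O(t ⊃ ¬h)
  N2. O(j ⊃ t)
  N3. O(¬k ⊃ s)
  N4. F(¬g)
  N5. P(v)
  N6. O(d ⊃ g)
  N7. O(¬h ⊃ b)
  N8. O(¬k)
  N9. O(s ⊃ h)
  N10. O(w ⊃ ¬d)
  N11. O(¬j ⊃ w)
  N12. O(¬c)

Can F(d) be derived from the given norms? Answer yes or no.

Premise 8 states O(¬k) outright.
Premise 3 is O(¬k ⊃ s); since O(¬k), deontic closure gives O(s).
With premise 9, O(s ⊃ h), the K-axiom yields O(h).
Premise 1 is O(t ⊃ ¬h); contrapositively O(h ⊃ ¬t). Since O(h) holds, K gives O(¬t).
The contrapositive of premise 2 (O(j ⊃ t)) is O(¬t ⊃ ¬j), and O(¬t) is already established, so O(¬j).
With premise 11, O(¬j ⊃ w), the K-axiom yields O(w).
Premise 10 is O(w ⊃ ¬d); since O(w), deontic closure gives O(¬d).
Premises 4, 5, 6, 7, 12 do not contribute to this derivation.
So O(¬d) holds, i.e. F(d). The claim follows.

Yes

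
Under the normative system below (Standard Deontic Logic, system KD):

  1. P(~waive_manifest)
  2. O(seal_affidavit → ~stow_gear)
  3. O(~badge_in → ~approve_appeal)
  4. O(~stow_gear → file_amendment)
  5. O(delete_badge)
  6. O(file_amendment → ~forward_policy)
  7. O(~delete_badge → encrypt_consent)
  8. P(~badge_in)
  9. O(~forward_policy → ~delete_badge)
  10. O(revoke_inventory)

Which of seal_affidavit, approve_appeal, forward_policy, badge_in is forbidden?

Premise 5 gives O(delete_badge).
Premise 9, O(~forward_policy → ~delete_badge), contraposes to O(delete_badge → forward_policy); with O(delete_badge) we get O(forward_policy).
The contrapositive of premise 6 (O(file_amendment → ~forward_policy)) is O(forward_policy → ~file_amendment), and O(forward_policy) is already established, so O(~file_amendment).
The contrapositive of premise 4 (O(~stow_gear → file_amendment)) is O(~file_amendment → stow_gear), and O(~file_amendment) is already established, so O(stow_gear).
Premise 2, O(seal_affidavit → ~stow_gear), contraposes to O(stow_gear → ~seal_affidavit); with O(stow_gear) we get O(~seal_affidavit).
So O(~seal_affidavit) holds, i.e. seal_affidavit is forbidden. None of the other listed options is forbidden under the premises.

seal_affidavit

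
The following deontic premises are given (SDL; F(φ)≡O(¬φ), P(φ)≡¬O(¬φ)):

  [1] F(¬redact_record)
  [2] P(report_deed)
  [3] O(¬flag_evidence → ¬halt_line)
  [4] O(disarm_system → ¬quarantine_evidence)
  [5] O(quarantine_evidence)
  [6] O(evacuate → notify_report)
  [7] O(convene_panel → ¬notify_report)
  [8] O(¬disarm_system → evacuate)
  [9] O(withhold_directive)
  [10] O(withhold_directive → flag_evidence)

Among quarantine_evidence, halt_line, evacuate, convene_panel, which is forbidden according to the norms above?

Premise 5 gives O(quarantine_evidence).
Premise 4 is O(disarm_system → ¬quarantine_evidence); contrapositively O(quarantine_evidence → ¬disarm_system). Since O(quarantine_evidence) holds, K gives O(¬disarm_system).
Premise 8 is O(¬disarm_system → evacuate); since O(¬disarm_system), deontic closure gives O(evacuate).
Applying K to premise 6 (O(evacuate → notify_report)) and O(evacuate) yields O(notify_report).
Premise 7 is O(convene_panel → ¬notify_report); contrapositively O(notify_report → ¬convene_panel). Since O(notify_report) holds, K gives O(¬convene_panel).
So O(¬convene_panel) holds, i.e. convene_panel is forbidden. None of the other listed options is forbidden under the premises.

convene_panel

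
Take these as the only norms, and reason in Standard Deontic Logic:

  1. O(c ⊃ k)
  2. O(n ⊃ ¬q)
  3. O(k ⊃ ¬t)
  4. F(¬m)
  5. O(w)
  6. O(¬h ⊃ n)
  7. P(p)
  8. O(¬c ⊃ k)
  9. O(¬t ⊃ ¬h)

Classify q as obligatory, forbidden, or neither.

Forbidden

Premises 8 and 1 cover both cases: O(¬c ⊃ k) and O(c ⊃ k). Since ¬c ∨ c is a tautology, O(k) follows.
With premise 3, O(k ⊃ ¬t), the K-axiom yields O(¬t).
From O(¬t) and premise 9, O(¬t ⊃ ¬h), we obtain O(¬h).
With premise 6, O(¬h ⊃ n), the K-axiom yields O(n).
With premise 2, O(n ⊃ ¬q), the K-axiom yields O(¬q).
Premises 4, 5, 7 do not contribute to this derivation.
Thus O(¬q), which is F(q): q is forbidden.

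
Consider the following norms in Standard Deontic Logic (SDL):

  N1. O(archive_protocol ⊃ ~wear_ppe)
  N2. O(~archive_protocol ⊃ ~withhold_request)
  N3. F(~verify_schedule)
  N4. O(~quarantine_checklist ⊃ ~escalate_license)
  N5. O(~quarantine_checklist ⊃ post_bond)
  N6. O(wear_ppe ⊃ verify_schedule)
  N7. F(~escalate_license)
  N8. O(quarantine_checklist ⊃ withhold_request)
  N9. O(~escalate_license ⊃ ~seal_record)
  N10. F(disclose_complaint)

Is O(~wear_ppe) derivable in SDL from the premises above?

Yes

Premise 7, F(~escalate_license), is equivalent to O(escalate_license).
Premise 4, O(~quarantine_checklist ⊃ ~escalate_license), contraposes to O(escalate_license ⊃ quarantine_checklist); with O(escalate_license) we get O(quarantine_checklist).
Applying K to premise 8 (O(quarantine_checklist ⊃ withhold_request)) and O(quarantine_checklist) yields O(withhold_request).
Premise 2, O(~archive_protocol ⊃ ~withhold_request), contraposes to O(withhold_request ⊃ archive_protocol); with O(withhold_request) we get O(archive_protocol).
Applying K to premise 1 (O(archive_protocol ⊃ ~wear_ppe)) and O(archive_protocol) yields O(~wear_ppe).
Premises 3, 5, 6, 9, 10 do not contribute to this derivation.
So O(~wear_ppe) follows.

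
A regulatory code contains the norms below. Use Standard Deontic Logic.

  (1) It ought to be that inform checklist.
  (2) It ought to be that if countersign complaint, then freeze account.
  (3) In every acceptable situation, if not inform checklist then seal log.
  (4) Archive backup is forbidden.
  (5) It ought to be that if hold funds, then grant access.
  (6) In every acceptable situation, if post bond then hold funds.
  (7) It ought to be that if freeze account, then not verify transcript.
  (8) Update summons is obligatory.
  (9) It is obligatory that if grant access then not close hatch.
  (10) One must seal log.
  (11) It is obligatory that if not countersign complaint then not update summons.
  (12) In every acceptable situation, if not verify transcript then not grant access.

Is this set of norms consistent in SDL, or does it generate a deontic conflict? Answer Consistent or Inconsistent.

Consistent

Premise 3 is O(¬inform_checklist → seal_log); even if O(seal_log) held, inferring O(¬inform_checklist) would be affirming the consequent — invalid.
So O(¬inform_checklist) is not derivable, and the apparent clash with O(inform_checklist) does not arise.
A world satisfying every obligation exists (e.g. archive_backup=false, close_hatch=false, countersign_complaint=true, freeze_account=true, grant_access=false, hold_funds=false, inform_checklist=true, post_bond=false, seal_log=true, update_summons=true, verify_transcript=false); no atom is both obligatory and forbidden, so the set is consistent.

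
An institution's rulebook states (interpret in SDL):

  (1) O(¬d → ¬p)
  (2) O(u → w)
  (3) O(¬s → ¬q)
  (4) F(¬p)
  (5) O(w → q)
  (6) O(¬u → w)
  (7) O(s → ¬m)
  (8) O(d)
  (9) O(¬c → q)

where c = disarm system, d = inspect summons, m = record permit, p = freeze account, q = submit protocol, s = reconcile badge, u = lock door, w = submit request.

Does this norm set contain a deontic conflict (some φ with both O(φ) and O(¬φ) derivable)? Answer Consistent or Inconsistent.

Consistent

Premise 1 is O(¬d → ¬p), but O(¬d) is not derivable from the premises, so it does not yield O(¬p).
So O(¬p) is not derivable, and the apparent clash with O(p) does not arise.
A world satisfying every obligation exists (e.g. c=false, d=true, m=false, p=true, q=true, s=true, u=false, w=true); no atom is both obligatory and forbidden, so the set is consistent.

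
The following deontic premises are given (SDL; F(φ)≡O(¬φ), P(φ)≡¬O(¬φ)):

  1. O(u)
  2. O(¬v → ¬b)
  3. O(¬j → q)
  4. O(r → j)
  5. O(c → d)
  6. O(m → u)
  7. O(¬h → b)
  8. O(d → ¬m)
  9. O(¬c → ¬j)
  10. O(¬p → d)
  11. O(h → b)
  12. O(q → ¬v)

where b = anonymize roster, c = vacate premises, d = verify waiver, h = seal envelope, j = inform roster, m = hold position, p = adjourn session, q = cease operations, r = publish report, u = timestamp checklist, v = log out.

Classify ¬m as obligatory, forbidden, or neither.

Obligatory

Premises 7 and 11 are O(¬h → b) and O(h → b); every ideal world satisfies ¬h or h, so in either case b holds — hence O(b).
Premise 2 is O(¬v → ¬b); contrapositively O(b → v). Since O(b) holds, K gives O(v).
The contrapositive of premise 12 (O(q → ¬v)) is O(v → ¬q), and O(v) is already established, so O(¬q).
Premise 3, O(¬j → q), contraposes to O(¬q → j); with O(¬q) we get O(j).
Premise 9, O(¬c → ¬j), contraposes to O(j → c); with O(j) we get O(c).
Premise 5 is O(c → d); since O(c), deontic closure gives O(d).
With premise 8, O(d → ¬m), the K-axiom yields O(¬m).
Premises 1, 4, 6, 10 do not contribute to this derivation.
Hence ¬m is obligatory.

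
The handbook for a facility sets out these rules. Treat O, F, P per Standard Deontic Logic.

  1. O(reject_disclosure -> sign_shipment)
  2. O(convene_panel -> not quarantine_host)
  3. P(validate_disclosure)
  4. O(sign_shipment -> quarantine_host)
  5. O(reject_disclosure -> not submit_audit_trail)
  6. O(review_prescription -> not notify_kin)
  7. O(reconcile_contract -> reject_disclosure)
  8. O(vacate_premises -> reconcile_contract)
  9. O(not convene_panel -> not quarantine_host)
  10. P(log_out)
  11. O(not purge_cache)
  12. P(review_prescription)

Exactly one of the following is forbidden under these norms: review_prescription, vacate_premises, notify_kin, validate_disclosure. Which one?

vacate_premises

Premises 2 and 9 are O(convene_panel -> not quarantine_host) and O(not convene_panel -> not quarantine_host); every ideal world satisfies convene_panel or not convene_panel, so in either case not quarantine_host holds — hence O(not quarantine_host).
Premise 4, O(sign_shipment -> quarantine_host), contraposes to O(not quarantine_host -> not sign_shipment); with O(not quarantine_host) we get O(not sign_shipment).
Premise 1, O(reject_disclosure -> sign_shipment), contraposes to O(not sign_shipment -> not reject_disclosure); with O(not sign_shipment) we get O(not reject_disclosure).
The contrapositive of premise 7 (O(reconcile_contract -> reject_disclosure)) is O(not reject_disclosure -> not reconcile_contract), and O(not reject_disclosure) is already established, so O(not reconcile_contract).
The contrapositive of premise 8 (O(vacate_premises -> reconcile_contract)) is O(not reconcile_contract -> not vacate_premises), and O(not reconcile_contract) is already established, so O(not vacate_premises).
So O(not vacate_premises) holds, i.e. vacate_premises is forbidden. None of the other listed options is forbidden under the premises.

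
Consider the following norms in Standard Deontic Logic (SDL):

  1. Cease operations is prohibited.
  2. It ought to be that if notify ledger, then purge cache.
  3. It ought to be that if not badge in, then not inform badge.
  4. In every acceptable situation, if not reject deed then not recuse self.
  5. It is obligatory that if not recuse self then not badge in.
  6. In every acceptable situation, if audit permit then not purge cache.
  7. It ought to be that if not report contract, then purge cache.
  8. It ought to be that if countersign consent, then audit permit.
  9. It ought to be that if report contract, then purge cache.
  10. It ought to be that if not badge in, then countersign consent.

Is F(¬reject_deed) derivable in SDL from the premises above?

Premises 7 and 9 cover both cases: O(¬report_contract → purge_cache) and O(report_contract → purge_cache). Since ¬report_contract ∨ report_contract is a tautology, O(purge_cache) follows.
Premise 6, O(audit_permit → ¬purge_cache), contraposes to O(purge_cache → ¬audit_permit); with O(purge_cache) we get O(¬audit_permit).
Premise 8, O(countersign_consent → audit_permit), contraposes to O(¬audit_permit → ¬countersign_consent); with O(¬audit_permit) we get O(¬countersign_consent).
Premise 10, O(¬badge_in → countersign_consent), contraposes to O(¬countersign_consent → badge_in); with O(¬countersign_consent) we get O(badge_in).
The contrapositive of premise 5 (O(¬recuse_self → ¬badge_in)) is O(badge_in → recuse_self), and O(badge_in) is already established, so O(recuse_self).
Premise 4, O(¬reject_deed → ¬recuse_self), contraposes to O(recuse_self → reject_deed); with O(recuse_self) we get O(reject_deed).
Premises 1, 2, 3 do not contribute to this derivation.
So O(reject_deed) holds, i.e. F(¬reject_deed). The claim follows.

Yes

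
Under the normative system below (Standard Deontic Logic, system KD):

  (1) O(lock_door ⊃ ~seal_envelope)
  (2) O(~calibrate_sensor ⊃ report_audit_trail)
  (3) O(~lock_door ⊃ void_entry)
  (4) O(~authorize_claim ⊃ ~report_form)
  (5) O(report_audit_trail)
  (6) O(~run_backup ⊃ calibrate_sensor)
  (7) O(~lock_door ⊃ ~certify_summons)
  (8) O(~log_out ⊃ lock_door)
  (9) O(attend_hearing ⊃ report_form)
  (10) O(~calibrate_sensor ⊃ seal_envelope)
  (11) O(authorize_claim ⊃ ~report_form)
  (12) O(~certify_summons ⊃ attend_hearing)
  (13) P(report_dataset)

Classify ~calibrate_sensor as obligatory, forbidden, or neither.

Premises 11 and 4 are O(authorize_claim ⊃ ~report_form) and O(~authorize_claim ⊃ ~report_form); every ideal world satisfies authorize_claim or ~authorize_claim, so in either case ~report_form holds — hence O(~report_form).
Premise 9 is O(attend_hearing ⊃ report_form); contrapositively O(~report_form ⊃ ~attend_hearing). Since O(~report_form) holds, K gives O(~attend_hearing).
Premise 12 is O(~certify_summons ⊃ attend_hearing); contrapositively O(~attend_hearing ⊃ certify_summons). Since O(~attend_hearing) holds, K gives O(certify_summons).
Premise 7 is O(~lock_door ⊃ ~certify_summons); contrapositively O(certify_summons ⊃ lock_door). Since O(certify_summons) holds, K gives O(lock_door).
Premise 1 is O(lock_door ⊃ ~seal_envelope); since O(lock_door), deontic closure gives O(~seal_envelope).
Premise 10, O(~calibrate_sensor ⊃ seal_envelope), contraposes to O(~seal_envelope ⊃ calibrate_sensor); with O(~seal_envelope) we get O(calibrate_sensor).
Premises 2, 3, 5, 6, 8, 13 do not contribute to this derivation.
Thus O(calibrate_sensor), which is F(~calibrate_sensor): ~calibrate_sensor is forbidden.

Forbidden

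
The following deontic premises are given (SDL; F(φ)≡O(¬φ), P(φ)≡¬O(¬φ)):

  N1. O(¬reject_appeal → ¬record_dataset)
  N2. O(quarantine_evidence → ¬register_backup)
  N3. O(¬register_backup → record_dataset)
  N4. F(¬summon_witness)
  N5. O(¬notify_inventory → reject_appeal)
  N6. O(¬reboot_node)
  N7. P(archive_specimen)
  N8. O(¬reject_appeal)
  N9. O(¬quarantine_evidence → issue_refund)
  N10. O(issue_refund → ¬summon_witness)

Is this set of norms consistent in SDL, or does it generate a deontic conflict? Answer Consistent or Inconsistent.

F(¬summon_witness) at premise 4 means O(summon_witness).
The contrapositive of premise 10 (O(issue_refund → ¬summon_witness)) is O(summon_witness → ¬issue_refund), and O(summon_witness) is already established, so O(¬issue_refund).
Premise 9, O(¬quarantine_evidence → issue_refund), contraposes to O(¬issue_refund → quarantine_evidence); with O(¬issue_refund) we get O(quarantine_evidence).
From O(quarantine_evidence) and premise 2, O(quarantine_evidence → ¬register_backup), we obtain O(¬register_backup).
Premise 3 is O(¬register_backup → record_dataset); since O(¬register_backup), deontic closure gives O(record_dataset).
Premise 1 is O(¬reject_appeal → ¬record_dataset); contrapositively O(record_dataset → reject_appeal). Since O(record_dataset) holds, K gives O(reject_appeal).
Yet premise 8 states O(¬reject_appeal).
We now have both O(reject_appeal) and O(¬reject_appeal) — reject_appeal is simultaneously obligatory and forbidden, violating the D-axiom.

Inconsistent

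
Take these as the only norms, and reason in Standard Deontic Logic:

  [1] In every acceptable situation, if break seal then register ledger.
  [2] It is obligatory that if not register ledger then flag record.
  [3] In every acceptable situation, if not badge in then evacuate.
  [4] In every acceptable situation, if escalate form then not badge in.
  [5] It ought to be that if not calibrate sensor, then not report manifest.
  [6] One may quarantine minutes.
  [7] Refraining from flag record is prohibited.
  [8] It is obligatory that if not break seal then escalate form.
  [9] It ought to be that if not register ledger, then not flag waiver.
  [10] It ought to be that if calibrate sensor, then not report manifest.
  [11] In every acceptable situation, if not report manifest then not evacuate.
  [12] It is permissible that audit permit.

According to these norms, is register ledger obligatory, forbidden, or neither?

By case analysis on ¬calibrate_sensor: premise 5 gives O(¬calibrate_sensor → ¬report_manifest) and premise 10 gives O(calibrate_sensor → ¬report_manifest), so O(¬report_manifest) either way.
With premise 11, O(¬report_manifest → ¬evacuate), the K-axiom yields O(¬evacuate).
Premise 3, O(¬badge_in → evacuate), contraposes to O(¬evacuate → badge_in); with O(¬evacuate) we get O(badge_in).
The contrapositive of premise 4 (O(escalate_form → ¬badge_in)) is O(badge_in → ¬escalate_form), and O(badge_in) is already established, so O(¬escalate_form).
Premise 8 is O(¬break_seal → escalate_form); contrapositively O(¬escalate_form → break_seal). Since O(¬escalate_form) holds, K gives O(break_seal).
Applying K to premise 1 (O(break_seal → register_ledger)) and O(break_seal) yields O(register_ledger).
Premises 2, 6, 7, 9, 12 do not contribute to this derivation.
Hence register_ledger is obligatory.

Obligatory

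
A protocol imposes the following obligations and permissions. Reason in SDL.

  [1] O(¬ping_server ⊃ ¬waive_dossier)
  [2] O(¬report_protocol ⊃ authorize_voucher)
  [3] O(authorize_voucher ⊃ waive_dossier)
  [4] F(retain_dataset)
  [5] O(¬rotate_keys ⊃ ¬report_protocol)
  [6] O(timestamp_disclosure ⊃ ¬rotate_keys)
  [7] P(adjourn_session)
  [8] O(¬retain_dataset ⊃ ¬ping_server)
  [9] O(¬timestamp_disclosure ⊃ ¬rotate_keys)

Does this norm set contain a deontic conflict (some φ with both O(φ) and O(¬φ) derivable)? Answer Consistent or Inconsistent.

Premises 6 and 9 are O(timestamp_disclosure ⊃ ¬rotate_keys) and O(¬timestamp_disclosure ⊃ ¬rotate_keys); every ideal world satisfies timestamp_disclosure or ¬timestamp_disclosure, so in either case ¬rotate_keys holds — hence O(¬rotate_keys).
Premise 5 is O(¬rotate_keys ⊃ ¬report_protocol); since O(¬rotate_keys), deontic closure gives O(¬report_protocol).
Premise 2 is O(¬report_protocol ⊃ authorize_voucher); since O(¬report_protocol), deontic closure gives O(authorize_voucher).
With premise 3, O(authorize_voucher ⊃ waive_dossier), the K-axiom yields O(waive_dossier).
Premise 1, O(¬ping_server ⊃ ¬waive_dossier), contraposes to O(waive_dossier ⊃ ping_server); with O(waive_dossier) we get O(ping_server).
Premise 8 is O(¬retain_dataset ⊃ ¬ping_server); contrapositively O(ping_server ⊃ retain_dataset). Since O(ping_server) holds, K gives O(retain_dataset).
Yet premise 4 is F(retain_dataset), i.e. O(¬retain_dataset).
We now have both O(retain_dataset) and O(¬retain_dataset) — retain_dataset is simultaneously obligatory and forbidden, violating the D-axiom.

Inconsistent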